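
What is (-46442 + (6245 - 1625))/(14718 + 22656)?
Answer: -20911/18687 ≈ -1.1190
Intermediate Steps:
(-46442 + (6245 - 1625))/(14718 + 22656) = (-46442 + 4620)/37374 = -41822*1/37374 = -20911/18687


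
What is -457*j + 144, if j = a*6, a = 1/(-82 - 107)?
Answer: 9986/63 ≈ 158.51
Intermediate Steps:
a = -1/189 (a = 1/(-189) = -1/189 ≈ -0.0052910)
j = -2/63 (j = -1/189*6 = -2/63 ≈ -0.031746)
-457*j + 144 = -457*(-2/63) + 144 = 914/63 + 144 = 9986/63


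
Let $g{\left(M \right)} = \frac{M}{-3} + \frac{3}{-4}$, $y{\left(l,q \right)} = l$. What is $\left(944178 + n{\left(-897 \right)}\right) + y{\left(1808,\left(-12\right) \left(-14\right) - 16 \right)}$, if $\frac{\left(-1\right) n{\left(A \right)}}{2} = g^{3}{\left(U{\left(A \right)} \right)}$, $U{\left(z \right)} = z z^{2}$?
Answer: $- \frac{891144627455600883955230329}{32} \approx -2.7848 \cdot 10^{25}$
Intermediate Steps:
$U{\left(z \right)} = z^{3}$
$g{\left(M \right)} = - \frac{3}{4} - \frac{M}{3}$ ($g{\left(M \right)} = M \left(- \frac{1}{3}\right) + 3 \left(- \frac{1}{4}\right) = - \frac{M}{3} - \frac{3}{4} = - \frac{3}{4} - \frac{M}{3}$)
$n{\left(A \right)} = - 2 \left(- \frac{3}{4} - \frac{A^{3}}{3}\right)^{3}$
$\left(944178 + n{\left(-897 \right)}\right) + y{\left(1808,\left(-12\right) \left(-14\right) - 16 \right)} = \left(944178 + \frac{\left(9 + 4 \left(-897\right)^{3}\right)^{3}}{864}\right) + 1808 = \left(944178 + \frac{\left(9 + 4 \left(-721734273\right)\right)^{3}}{864}\right) + 1808 = \left(944178 + \frac{\left(9 - 2886937092\right)^{3}}{864}\right) + 1808 = \left(944178 + \frac{\left(-2886937083\right)^{3}}{864}\right) + 1808 = \left(944178 + \frac{1}{864} \left(-24060904941301223867608550787\right)\right) + 1808 = \left(944178 - \frac{891144627455600883985501881}{32}\right) + 1808 = - \frac{891144627455600883955288185}{32} + 1808 = - \frac{891144627455600883955230329}{32}$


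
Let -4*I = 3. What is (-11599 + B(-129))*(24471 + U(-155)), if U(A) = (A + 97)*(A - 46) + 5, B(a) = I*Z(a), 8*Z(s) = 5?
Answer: -6706163261/16 ≈ -4.1913e+8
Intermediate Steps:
I = -¾ (I = -¼*3 = -¾ ≈ -0.75000)
Z(s) = 5/8 (Z(s) = (⅛)*5 = 5/8)
B(a) = -15/32 (B(a) = -¾*5/8 = -15/32)
U(A) = 5 + (-46 + A)*(97 + A) (U(A) = (97 + A)*(-46 + A) + 5 = (-46 + A)*(97 + A) + 5 = 5 + (-46 + A)*(97 + A))
(-11599 + B(-129))*(24471 + U(-155)) = (-11599 - 15/32)*(24471 + (-4457 + (-155)² + 51*(-155))) = -371183*(24471 + (-4457 + 24025 - 7905))/32 = -371183*(24471 + 11663)/32 = -371183/32*36134 = -6706163261/16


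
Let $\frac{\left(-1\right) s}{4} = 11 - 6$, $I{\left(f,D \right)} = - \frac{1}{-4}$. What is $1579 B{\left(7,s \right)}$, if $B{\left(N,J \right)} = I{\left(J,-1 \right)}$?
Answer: $\frac{1579}{4} \approx 394.75$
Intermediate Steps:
$I{\left(f,D \right)} = \frac{1}{4}$ ($I{\left(f,D \right)} = \left(-1\right) \left(- \frac{1}{4}\right) = \frac{1}{4}$)
$s = -20$ ($s = - 4 \left(11 - 6\right) = \left(-4\right) 5 = -20$)
$B{\left(N,J \right)} = \frac{1}{4}$
$1579 B{\left(7,s \right)} = 1579 \cdot \frac{1}{4} = \frac{1579}{4}$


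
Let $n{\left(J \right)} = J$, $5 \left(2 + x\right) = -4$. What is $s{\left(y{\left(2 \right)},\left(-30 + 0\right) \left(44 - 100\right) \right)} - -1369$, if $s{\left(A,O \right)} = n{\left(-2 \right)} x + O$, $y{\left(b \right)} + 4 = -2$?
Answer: $\frac{15273}{5} \approx 3054.6$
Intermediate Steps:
$y{\left(b \right)} = -6$ ($y{\left(b \right)} = -4 - 2 = -6$)
$x = - \frac{14}{5}$ ($x = -2 + \frac{1}{5} \left(-4\right) = -2 - \frac{4}{5} = - \frac{14}{5} \approx -2.8$)
$s{\left(A,O \right)} = \frac{28}{5} + O$ ($s{\left(A,O \right)} = \left(-2\right) \left(- \frac{14}{5}\right) + O = \frac{28}{5} + O$)
$s{\left(y{\left(2 \right)},\left(-30 + 0\right) \left(44 - 100\right) \right)} - -1369 = \left(\frac{28}{5} + \left(-30 + 0\right) \left(44 - 100\right)\right) - -1369 = \left(\frac{28}{5} - -1680\right) + 1369 = \left(\frac{28}{5} + 1680\right) + 1369 = \frac{8428}{5} + 1369 = \frac{15273}{5}$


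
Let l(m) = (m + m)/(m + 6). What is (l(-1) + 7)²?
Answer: 1089/25 ≈ 43.560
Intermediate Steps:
l(m) = 2*m/(6 + m) (l(m) = (2*m)/(6 + m) = 2*m/(6 + m))
(l(-1) + 7)² = (2*(-1)/(6 - 1) + 7)² = (2*(-1)/5 + 7)² = (2*(-1)*(⅕) + 7)² = (-⅖ + 7)² = (33/5)² = 1089/25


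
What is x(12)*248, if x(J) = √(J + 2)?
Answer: 248*√14 ≈ 927.93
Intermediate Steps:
x(J) = √(2 + J)
x(12)*248 = √(2 + 12)*248 = √14*248 = 248*√14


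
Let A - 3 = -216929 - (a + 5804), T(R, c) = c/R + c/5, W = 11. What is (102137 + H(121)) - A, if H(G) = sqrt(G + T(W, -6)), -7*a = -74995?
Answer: 2349064/7 + sqrt(360745)/55 ≈ 3.3559e+5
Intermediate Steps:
a = 74995/7 (a = -1/7*(-74995) = 74995/7 ≈ 10714.)
T(R, c) = c/5 + c/R (T(R, c) = c/R + c*(1/5) = c/R + c/5 = c/5 + c/R)
H(G) = sqrt(-96/55 + G) (H(G) = sqrt(G + ((1/5)*(-6) - 6/11)) = sqrt(G + (-6/5 - 6*1/11)) = sqrt(G + (-6/5 - 6/11)) = sqrt(G - 96/55) = sqrt(-96/55 + G))
A = -1634105/7 (A = 3 + (-216929 - (74995/7 + 5804)) = 3 + (-216929 - 1*115623/7) = 3 + (-216929 - 115623/7) = 3 - 1634126/7 = -1634105/7 ≈ -2.3344e+5)
(102137 + H(121)) - A = (102137 + sqrt(-5280 + 3025*121)/55) - 1*(-1634105/7) = (102137 + sqrt(-5280 + 366025)/55) + 1634105/7 = (102137 + sqrt(360745)/55) + 1634105/7 = 2349064/7 + sqrt(360745)/55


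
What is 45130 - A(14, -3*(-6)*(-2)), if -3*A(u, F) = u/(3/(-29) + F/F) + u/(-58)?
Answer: 17015942/377 ≈ 45135.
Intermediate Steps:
A(u, F) = -138*u/377 (A(u, F) = -(u/(3/(-29) + F/F) + u/(-58))/3 = -(u/(3*(-1/29) + 1) + u*(-1/58))/3 = -(u/(-3/29 + 1) - u/58)/3 = -(u/(26/29) - u/58)/3 = -(u*(29/26) - u/58)/3 = -(29*u/26 - u/58)/3 = -138*u/377)
45130 - A(14, -3*(-6)*(-2)) = 45130 - (-138)*14/377 = 45130 - 1*(-1932/377) = 45130 + 1932/377 = 17015942/377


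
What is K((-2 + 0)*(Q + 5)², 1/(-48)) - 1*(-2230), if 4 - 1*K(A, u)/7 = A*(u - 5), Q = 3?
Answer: -6722/3 ≈ -2240.7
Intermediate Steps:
K(A, u) = 28 - 7*A*(-5 + u) (K(A, u) = 28 - 7*A*(u - 5) = 28 - 7*A*(-5 + u))
K((-2 + 0)*(Q + 5)², 1/(-48)) - 1*(-2230) = (28 + 35*((-2 + 0)*(3 + 5)²) - 7*(-2 + 0)*(3 + 5)²/(-48)) - 1*(-2230) = (28 + 35*(-2*8²) - 7*(-2*8²)*(-1/48)) + 2230 = (28 + 35*(-2*64) - 7*(-2*64)*(-1/48)) + 2230 = (28 + 35*(-128) - 7*(-128)*(-1/48)) + 2230 = (28 - 4480 - 56/3) + 2230 = -13412/3 + 2230 = -6722/3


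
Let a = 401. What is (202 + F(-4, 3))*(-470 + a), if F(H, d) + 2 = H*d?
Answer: -12972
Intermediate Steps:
F(H, d) = -2 + H*d
(202 + F(-4, 3))*(-470 + a) = (202 + (-2 - 4*3))*(-470 + 401) = (202 + (-2 - 12))*(-69) = (202 - 14)*(-69) = 188*(-69) = -12972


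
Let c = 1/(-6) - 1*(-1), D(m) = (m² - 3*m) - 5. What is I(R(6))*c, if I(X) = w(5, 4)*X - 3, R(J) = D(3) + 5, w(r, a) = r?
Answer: -5/2 ≈ -2.5000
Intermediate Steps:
D(m) = -5 + m² - 3*m
c = ⅚ (c = -⅙ + 1 = ⅚ ≈ 0.83333)
R(J) = 0 (R(J) = (-5 + 3² - 3*3) + 5 = (-5 + 9 - 9) + 5 = -5 + 5 = 0)
I(X) = -3 + 5*X (I(X) = 5*X - 3 = -3 + 5*X)
I(R(6))*c = (-3 + 5*0)*(⅚) = (-3 + 0)*(⅚) = -3*⅚ = -5/2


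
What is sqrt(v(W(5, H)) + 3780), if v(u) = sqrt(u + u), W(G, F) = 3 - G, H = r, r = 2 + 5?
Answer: sqrt(3780 + 2*I) ≈ 61.482 + 0.0163*I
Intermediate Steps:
r = 7
H = 7
v(u) = sqrt(2)*sqrt(u) (v(u) = sqrt(2*u) = sqrt(2)*sqrt(u))
sqrt(v(W(5, H)) + 3780) = sqrt(sqrt(2)*sqrt(3 - 1*5) + 3780) = sqrt(sqrt(2)*sqrt(3 - 5) + 3780) = sqrt(sqrt(2)*sqrt(-2) + 3780) = sqrt(sqrt(2)*(I*sqrt(2)) + 3780) = sqrt(2*I + 3780) = sqrt(3780 + 2*I)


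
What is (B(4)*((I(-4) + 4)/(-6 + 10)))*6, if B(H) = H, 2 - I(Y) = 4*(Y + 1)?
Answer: 108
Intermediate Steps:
I(Y) = -2 - 4*Y (I(Y) = 2 - 4*(Y + 1) = 2 - 4*(1 + Y) = 2 - (4 + 4*Y) = 2 + (-4 - 4*Y) = -2 - 4*Y)
(B(4)*((I(-4) + 4)/(-6 + 10)))*6 = (4*(((-2 - 4*(-4)) + 4)/(-6 + 10)))*6 = (4*(((-2 + 16) + 4)/4))*6 = (4*((14 + 4)*(¼)))*6 = (4*(18*(¼)))*6 = (4*(9/2))*6 = 18*6 = 108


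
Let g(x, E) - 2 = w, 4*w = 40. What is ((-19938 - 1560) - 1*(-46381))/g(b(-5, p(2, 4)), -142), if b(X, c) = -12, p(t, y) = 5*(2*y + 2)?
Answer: 24883/12 ≈ 2073.6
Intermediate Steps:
w = 10 (w = (1/4)*40 = 10)
p(t, y) = 10 + 10*y (p(t, y) = 5*(2 + 2*y) = 10 + 10*y)
g(x, E) = 12 (g(x, E) = 2 + 10 = 12)
((-19938 - 1560) - 1*(-46381))/g(b(-5, p(2, 4)), -142) = ((-19938 - 1560) - 1*(-46381))/12 = (-21498 + 46381)*(1/12) = 24883*(1/12) = 24883/12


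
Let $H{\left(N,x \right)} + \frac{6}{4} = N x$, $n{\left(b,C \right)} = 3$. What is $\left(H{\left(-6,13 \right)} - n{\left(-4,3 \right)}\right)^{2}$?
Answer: $\frac{27225}{4} \approx 6806.3$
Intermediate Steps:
$H{\left(N,x \right)} = - \frac{3}{2} + N x$
$\left(H{\left(-6,13 \right)} - n{\left(-4,3 \right)}\right)^{2} = \left(\left(- \frac{3}{2} - 78\right) - 3\right)^{2} = \left(- \frac{159}{2} - 3\right)^{2} = \left(- \frac{165}{2}\right)^{2} = \frac{27225}{4}$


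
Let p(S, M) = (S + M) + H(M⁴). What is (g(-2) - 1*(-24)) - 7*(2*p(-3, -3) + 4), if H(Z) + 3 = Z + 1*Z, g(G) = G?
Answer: -2148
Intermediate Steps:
H(Z) = -3 + 2*Z (H(Z) = -3 + (Z + 1*Z) = -3 + (Z + Z) = -3 + 2*Z)
p(S, M) = -3 + M + S + 2*M⁴ (p(S, M) = (S + M) + (-3 + 2*M⁴) = (M + S) + (-3 + 2*M⁴) = -3 + M + S + 2*M⁴)
(g(-2) - 1*(-24)) - 7*(2*p(-3, -3) + 4) = (-2 - 1*(-24)) - 7*(2*(-3 - 3 - 3 + 2*(-3)⁴) + 4) = (-2 + 24) - 7*(2*(-3 - 3 - 3 + 2*81) + 4) = 22 - 7*(2*(-3 - 3 - 3 + 162) + 4) = 22 - 7*(2*153 + 4) = 22 - 7*(306 + 4) = 22 - 7*310 = 22 - 2170 = -2148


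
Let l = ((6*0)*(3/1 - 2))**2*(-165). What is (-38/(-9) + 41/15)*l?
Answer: 0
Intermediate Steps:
l = 0 (l = (0*(3*1 - 2))**2*(-165) = (0*(3 - 2))**2*(-165) = (0*1)**2*(-165) = 0**2*(-165) = 0*(-165) = 0)
(-38/(-9) + 41/15)*l = (-38/(-9) + 41/15)*0 = (-38*(-1/9) + 41*(1/15))*0 = (38/9 + 41/15)*0 = (313/45)*0 = 0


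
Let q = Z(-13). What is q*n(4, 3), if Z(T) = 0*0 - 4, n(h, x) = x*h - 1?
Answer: -44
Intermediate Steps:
n(h, x) = -1 + h*x (n(h, x) = h*x - 1 = -1 + h*x)
Z(T) = -4 (Z(T) = 0 - 4 = -4)
q = -4
q*n(4, 3) = -4*(-1 + 4*3) = -4*(-1 + 12) = -4*11 = -44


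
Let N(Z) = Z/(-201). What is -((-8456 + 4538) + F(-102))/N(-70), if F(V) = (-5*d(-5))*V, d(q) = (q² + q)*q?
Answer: 5519259/35 ≈ 1.5769e+5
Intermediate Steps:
d(q) = q*(q + q²) (d(q) = (q + q²)*q = q*(q + q²))
F(V) = 500*V (F(V) = (-5*(-5)²*(1 - 5))*V = (-125*(-4))*V = (-5*(-100))*V = 500*V)
N(Z) = -Z/201 (N(Z) = Z*(-1/201) = -Z/201)
-((-8456 + 4538) + F(-102))/N(-70) = -((-8456 + 4538) + 500*(-102))/((-1/201*(-70))) = -(-3918 - 51000)/70/201 = -(-54918)*201/70 = -1*(-5519259/35) = 5519259/35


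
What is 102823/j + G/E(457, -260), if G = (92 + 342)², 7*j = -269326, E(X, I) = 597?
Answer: 50299470739/160787622 ≈ 312.83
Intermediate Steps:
j = -269326/7 (j = (⅐)*(-269326) = -269326/7 ≈ -38475.)
G = 188356 (G = 434² = 188356)
102823/j + G/E(457, -260) = 102823/(-269326/7) + 188356/597 = 102823*(-7/269326) + 188356*(1/597) = -719761/269326 + 188356/597 = 50299470739/160787622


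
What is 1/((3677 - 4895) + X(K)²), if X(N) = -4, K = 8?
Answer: -1/1202 ≈ -0.00083195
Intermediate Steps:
1/((3677 - 4895) + X(K)²) = 1/((3677 - 4895) + (-4)²) = 1/(-1218 + 16) = 1/(-1202) = -1/1202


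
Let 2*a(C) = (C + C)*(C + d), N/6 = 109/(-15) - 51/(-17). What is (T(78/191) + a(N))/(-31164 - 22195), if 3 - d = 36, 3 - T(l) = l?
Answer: -7175639/254789225 ≈ -0.028163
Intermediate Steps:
T(l) = 3 - l
d = -33 (d = 3 - 1*36 = 3 - 36 = -33)
N = -128/5 (N = 6*(109/(-15) - 51/(-17)) = 6*(109*(-1/15) - 51*(-1/17)) = 6*(-109/15 + 3) = 6*(-64/15) = -128/5 ≈ -25.600)
a(C) = C*(-33 + C) (a(C) = ((C + C)*(C - 33))/2 = ((2*C)*(-33 + C))/2 = (2*C*(-33 + C))/2 = C*(-33 + C))
(T(78/191) + a(N))/(-31164 - 22195) = ((3 - 78/191) - 128*(-33 - 128/5)/5)/(-31164 - 22195) = ((3 - 78/191) - 128/5*(-293/5))/(-53359) = ((3 - 1*78/191) + 37504/25)*(-1/53359) = ((3 - 78/191) + 37504/25)*(-1/53359) = (495/191 + 37504/25)*(-1/53359) = (7175639/4775)*(-1/53359) = -7175639/254789225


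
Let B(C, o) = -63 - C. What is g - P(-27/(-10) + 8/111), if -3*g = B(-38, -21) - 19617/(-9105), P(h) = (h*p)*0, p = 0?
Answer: 23112/3035 ≈ 7.6152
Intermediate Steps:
P(h) = 0 (P(h) = (h*0)*0 = 0*0 = 0)
g = 23112/3035 (g = -((-63 - 1*(-38)) - 19617/(-9105))/3 = -((-63 + 38) - 19617*(-1/9105))/3 = -(-25 + 6539/3035)/3 = -⅓*(-69336/3035) = 23112/3035 ≈ 7.6152)
g - P(-27/(-10) + 8/111) = 23112/3035 - 1*0 = 23112/3035 + 0 = 23112/3035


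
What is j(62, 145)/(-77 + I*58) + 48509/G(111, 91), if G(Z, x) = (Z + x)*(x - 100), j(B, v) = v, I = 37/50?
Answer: -7986653/258156 ≈ -30.937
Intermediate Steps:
I = 37/50 (I = 37*(1/50) = 37/50 ≈ 0.74000)
G(Z, x) = (-100 + x)*(Z + x) (G(Z, x) = (Z + x)*(-100 + x) = (-100 + x)*(Z + x))
j(62, 145)/(-77 + I*58) + 48509/G(111, 91) = 145/(-77 + (37/50)*58) + 48509/(91**2 - 100*111 - 100*91 + 111*91) = 145/(-77 + 1073/25) + 48509/(8281 - 11100 - 9100 + 10101) = 145/(-852/25) + 48509/(-1818) = 145*(-25/852) + 48509*(-1/1818) = -3625/852 - 48509/1818 = -7986653/258156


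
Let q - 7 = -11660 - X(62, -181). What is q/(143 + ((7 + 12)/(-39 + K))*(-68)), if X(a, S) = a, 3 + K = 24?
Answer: -105435/1933 ≈ -54.545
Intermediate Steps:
K = 21 (K = -3 + 24 = 21)
q = -11715 (q = 7 + (-11660 - 1*62) = 7 + (-11660 - 62) = 7 - 11722 = -11715)
q/(143 + ((7 + 12)/(-39 + K))*(-68)) = -11715/(143 + ((7 + 12)/(-39 + 21))*(-68)) = -11715/(143 + (19/(-18))*(-68)) = -11715/(143 + (19*(-1/18))*(-68)) = -11715/(143 - 19/18*(-68)) = -11715/(143 + 646/9) = -11715/1933/9 = -11715*9/1933 = -105435/1933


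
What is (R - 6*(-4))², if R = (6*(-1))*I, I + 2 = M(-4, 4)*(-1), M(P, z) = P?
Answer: 144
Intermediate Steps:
I = 2 (I = -2 - 4*(-1) = -2 + 4 = 2)
R = -12 (R = (6*(-1))*2 = -6*2 = -12)
(R - 6*(-4))² = (-12 - 6*(-4))² = (-12 + 24)² = 12² = 144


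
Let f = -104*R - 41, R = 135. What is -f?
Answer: 14081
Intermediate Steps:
f = -14081 (f = -104*135 - 41 = -14040 - 41 = -14081)
-f = -1*(-14081) = 14081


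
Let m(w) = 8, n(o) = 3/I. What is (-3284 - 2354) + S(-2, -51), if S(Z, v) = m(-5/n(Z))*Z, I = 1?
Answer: -5654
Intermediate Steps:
n(o) = 3 (n(o) = 3/1 = 3*1 = 3)
S(Z, v) = 8*Z
(-3284 - 2354) + S(-2, -51) = (-3284 - 2354) + 8*(-2) = -5638 - 16 = -5654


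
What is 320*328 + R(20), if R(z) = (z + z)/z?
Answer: 104962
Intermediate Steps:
R(z) = 2 (R(z) = (2*z)/z = 2)
320*328 + R(20) = 320*328 + 2 = 104960 + 2 = 104962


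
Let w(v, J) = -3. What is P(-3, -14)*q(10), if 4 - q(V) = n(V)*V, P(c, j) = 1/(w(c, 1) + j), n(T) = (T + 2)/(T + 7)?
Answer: 52/289 ≈ 0.17993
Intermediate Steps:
n(T) = (2 + T)/(7 + T)
P(c, j) = 1/(-3 + j)
q(V) = 4 - V*(2 + V)/(7 + V) (q(V) = 4 - (2 + V)/(7 + V)*V = 4 - V*(2 + V)/(7 + V))
P(-3, -14)*q(10) = ((28 - 1*10² + 2*10)/(7 + 10))/(-3 - 14) = ((28 - 1*100 + 20)/17)/(-17) = -(28 - 100 + 20)/289 = -(-52)/289 = -1/17*(-52/17) = 52/289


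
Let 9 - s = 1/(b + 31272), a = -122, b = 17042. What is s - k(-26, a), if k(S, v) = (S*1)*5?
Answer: 6715645/48314 ≈ 139.00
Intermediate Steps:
k(S, v) = 5*S (k(S, v) = S*5 = 5*S)
s = 434825/48314 (s = 9 - 1/(17042 + 31272) = 9 - 1/48314 = 434825/48314 ≈ 9.0000)
s - k(-26, a) = 434825/48314 - 5*(-26) = 434825/48314 - 1*(-130) = 434825/48314 + 130 = 6715645/48314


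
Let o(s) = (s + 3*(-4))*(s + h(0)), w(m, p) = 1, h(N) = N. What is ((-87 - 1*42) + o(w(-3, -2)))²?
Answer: 19600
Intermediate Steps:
o(s) = s*(-12 + s) (o(s) = (s + 3*(-4))*(s + 0) = (s - 12)*s = (-12 + s)*s = s*(-12 + s))
((-87 - 1*42) + o(w(-3, -2)))² = ((-87 - 1*42) + 1*(-12 + 1))² = ((-87 - 42) + 1*(-11))² = (-129 - 11)² = (-140)² = 19600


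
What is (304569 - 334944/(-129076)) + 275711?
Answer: 18725139056/32269 ≈ 5.8028e+5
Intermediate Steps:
(304569 - 334944/(-129076)) + 275711 = (304569 - 334944*(-1/129076)) + 275711 = (304569 + 83736/32269) + 275711 = 9828220797/32269 + 275711 = 18725139056/32269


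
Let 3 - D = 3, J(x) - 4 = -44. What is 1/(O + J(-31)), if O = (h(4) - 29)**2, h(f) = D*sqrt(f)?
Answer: 1/801 ≈ 0.0012484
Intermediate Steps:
J(x) = -40 (J(x) = 4 - 44 = -40)
D = 0 (D = 3 - 1*3 = 3 - 3 = 0)
h(f) = 0 (h(f) = 0*sqrt(f) = 0)
O = 841 (O = (0 - 29)**2 = (-29)**2 = 841)
1/(O + J(-31)) = 1/(841 - 40) = 1/801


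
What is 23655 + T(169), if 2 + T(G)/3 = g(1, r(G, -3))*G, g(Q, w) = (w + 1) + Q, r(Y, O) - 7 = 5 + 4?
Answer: 32775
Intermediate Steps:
r(Y, O) = 16 (r(Y, O) = 7 + (5 + 4) = 7 + 9 = 16)
g(Q, w) = 1 + Q + w (g(Q, w) = (1 + w) + Q = 1 + Q + w)
T(G) = -6 + 54*G (T(G) = -6 + 3*((1 + 1 + 16)*G) = -6 + 3*(18*G) = -6 + 54*G)
23655 + T(169) = 23655 + (-6 + 54*169) = 23655 + (-6 + 9126) = 23655 + 9120 = 32775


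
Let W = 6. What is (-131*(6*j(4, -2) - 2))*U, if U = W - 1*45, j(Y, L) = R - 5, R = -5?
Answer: -316758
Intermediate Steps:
j(Y, L) = -10 (j(Y, L) = -5 - 5 = -10)
U = -39 (U = 6 - 1*45 = 6 - 45 = -39)
(-131*(6*j(4, -2) - 2))*U = -131*(6*(-10) - 2)*(-39) = -131*(-60 - 2)*(-39) = -131*(-62)*(-39) = 8122*(-39) = -316758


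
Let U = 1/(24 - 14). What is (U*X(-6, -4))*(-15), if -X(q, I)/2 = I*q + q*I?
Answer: 144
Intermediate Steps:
X(q, I) = -4*I*q (X(q, I) = -2*(I*q + q*I) = -2*(I*q + I*q) = -4*I*q)
U = ⅒ (U = 1/10 = ⅒ ≈ 0.10000)
(U*X(-6, -4))*(-15) = ((-4*(-4)*(-6))/10)*(-15) = ((⅒)*(-96))*(-15) = -48/5*(-15) = 144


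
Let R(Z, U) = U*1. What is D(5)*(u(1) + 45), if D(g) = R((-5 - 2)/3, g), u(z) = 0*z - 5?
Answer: 200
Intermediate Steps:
u(z) = -5 (u(z) = 0 - 5 = -5)
R(Z, U) = U
D(g) = g
D(5)*(u(1) + 45) = 5*(-5 + 45) = 5*40 = 200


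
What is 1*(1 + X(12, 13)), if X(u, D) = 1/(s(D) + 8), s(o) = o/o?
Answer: 10/9 ≈ 1.1111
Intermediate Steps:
s(o) = 1
X(u, D) = ⅑ (X(u, D) = 1/(1 + 8) = 1/9 = ⅑)
1*(1 + X(12, 13)) = 1*(1 + ⅑) = 1*(10/9) = 10/9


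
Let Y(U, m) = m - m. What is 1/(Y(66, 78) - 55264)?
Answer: -1/55264 ≈ -1.8095e-5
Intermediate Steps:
Y(U, m) = 0
1/(Y(66, 78) - 55264) = 1/(0 - 55264) = 1/(-55264) = -1/55264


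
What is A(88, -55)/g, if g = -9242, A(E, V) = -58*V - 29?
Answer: -3161/9242 ≈ -0.34203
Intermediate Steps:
A(E, V) = -29 - 58*V
A(88, -55)/g = (-29 - 58*(-55))/(-9242) = (-29 + 3190)*(-1/9242) = 3161*(-1/9242) = -3161/9242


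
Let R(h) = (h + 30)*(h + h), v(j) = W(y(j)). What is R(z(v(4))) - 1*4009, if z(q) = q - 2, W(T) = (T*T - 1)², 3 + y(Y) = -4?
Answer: 10732519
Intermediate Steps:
y(Y) = -7 (y(Y) = -3 - 4 = -7)
W(T) = (-1 + T²)² (W(T) = (T² - 1)² = (-1 + T²)²)
v(j) = 2304 (v(j) = (-1 + (-7)²)² = (-1 + 49)² = 48² = 2304)
z(q) = -2 + q
R(h) = 2*h*(30 + h) (R(h) = (30 + h)*(2*h) = 2*h*(30 + h))
R(z(v(4))) - 1*4009 = 2*(-2 + 2304)*(30 + (-2 + 2304)) - 1*4009 = 2*2302*(30 + 2302) - 4009 = 2*2302*2332 - 4009 = 10736528 - 4009 = 10732519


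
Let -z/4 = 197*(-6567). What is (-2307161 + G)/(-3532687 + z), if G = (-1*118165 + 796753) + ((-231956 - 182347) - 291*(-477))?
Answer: -1904069/1642109 ≈ -1.1595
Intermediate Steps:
z = 5174796 (z = -788*(-6567) = -4*(-1293699) = 5174796)
G = 403092 (G = (-118165 + 796753) + (-414303 + 138807) = 678588 - 275496 = 403092)
(-2307161 + G)/(-3532687 + z) = (-2307161 + 403092)/(-3532687 + 5174796) = -1904069/1642109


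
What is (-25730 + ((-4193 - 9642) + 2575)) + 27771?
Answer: -9219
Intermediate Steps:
(-25730 + ((-4193 - 9642) + 2575)) + 27771 = (-25730 + (-13835 + 2575)) + 27771 = (-25730 - 11260) + 27771 = -36990 + 27771 = -9219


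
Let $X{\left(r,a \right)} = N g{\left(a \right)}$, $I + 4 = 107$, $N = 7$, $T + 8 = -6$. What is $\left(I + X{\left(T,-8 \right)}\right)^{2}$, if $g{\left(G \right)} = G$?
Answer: $2209$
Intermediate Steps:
$T = -14$ ($T = -8 - 6 = -14$)
$I = 103$ ($I = -4 + 107 = 103$)
$X{\left(r,a \right)} = 7 a$
$\left(I + X{\left(T,-8 \right)}\right)^{2} = \left(103 + 7 \left(-8\right)\right)^{2} = \left(103 - 56\right)^{2} = 47^{2} = 2209$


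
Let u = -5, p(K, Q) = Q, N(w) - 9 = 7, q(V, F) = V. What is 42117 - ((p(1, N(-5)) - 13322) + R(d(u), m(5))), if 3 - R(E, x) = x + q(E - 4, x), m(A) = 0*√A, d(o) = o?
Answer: 55411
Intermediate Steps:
N(w) = 16 (N(w) = 9 + 7 = 16)
m(A) = 0
R(E, x) = 7 - E - x (R(E, x) = 3 - (x + (E - 4)) = 3 - (x + (-4 + E)) = 3 - (-4 + E + x) = 3 + (4 - E - x) = 7 - E - x)
42117 - ((p(1, N(-5)) - 13322) + R(d(u), m(5))) = 42117 - ((16 - 13322) + (7 - 1*(-5) - 1*0)) = 42117 - (-13306 + (7 + 5 + 0)) = 42117 - (-13306 + 12) = 42117 - 1*(-13294) = 42117 + 13294 = 55411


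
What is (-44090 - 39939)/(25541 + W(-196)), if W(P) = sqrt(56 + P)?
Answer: -2146184689/652342821 + 168058*I*sqrt(35)/652342821 ≈ -3.29 + 0.0015241*I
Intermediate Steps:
(-44090 - 39939)/(25541 + W(-196)) = (-44090 - 39939)/(25541 + sqrt(56 - 196)) = -84029/(25541 + sqrt(-140)) = -84029/(25541 + 2*I*sqrt(35))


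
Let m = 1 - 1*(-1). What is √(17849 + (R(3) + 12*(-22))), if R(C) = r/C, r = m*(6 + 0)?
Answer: √17589 ≈ 132.62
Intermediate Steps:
m = 2 (m = 1 + 1 = 2)
r = 12 (r = 2*(6 + 0) = 2*6 = 12)
R(C) = 12/C
√(17849 + (R(3) + 12*(-22))) = √(17849 + (12/3 + 12*(-22))) = √(17849 + (12*(⅓) - 264)) = √(17849 + (4 - 264)) = √(17849 - 260) = √17589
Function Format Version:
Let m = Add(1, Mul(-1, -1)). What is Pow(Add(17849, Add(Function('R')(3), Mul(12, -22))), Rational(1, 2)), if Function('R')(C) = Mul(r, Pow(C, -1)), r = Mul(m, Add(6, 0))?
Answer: Pow(17589, Rational(1, 2)) ≈ 132.62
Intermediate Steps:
m = 2 (m = Add(1, 1) = 2)
r = 12 (r = Mul(2, Add(6, 0)) = Mul(2, 6) = 12)
Function('R')(C) = Mul(12, Pow(C, -1))
Pow(Add(17849, Add(Function('R')(3), Mul(12, -22))), Rational(1, 2)) = Pow(Add(17849, Add(Mul(12, Pow(3, -1)), Mul(12, -22))), Rational(1, 2)) = Pow(Add(17849, Add(Mul(12, Rational(1, 3)), -264)), Rational(1, 2)) = Pow(Add(17849, Add(4, -264)), Rational(1, 2)) = Pow(Add(17849, -260), Rational(1, 2)) = Pow(17589, Rational(1, 2))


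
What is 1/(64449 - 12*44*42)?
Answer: 1/42273 ≈ 2.3656e-5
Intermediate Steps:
1/(64449 - 12*44*42) = 1/(64449 - 528*42) = 1/(64449 - 22176) = 1/42273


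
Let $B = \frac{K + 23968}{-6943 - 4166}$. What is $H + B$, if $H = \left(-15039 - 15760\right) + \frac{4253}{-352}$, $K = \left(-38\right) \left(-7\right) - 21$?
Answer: $- \frac{5737675885}{186208} \approx -30813.0$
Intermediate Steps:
$K = 245$ ($K = 266 - 21 = 245$)
$B = - \frac{1153}{529}$ ($B = \frac{245 + 23968}{-6943 - 4166} = \frac{24213}{-11109} = 24213 \left(- \frac{1}{11109}\right) = - \frac{1153}{529} \approx -2.1796$)
$H = - \frac{10845501}{352}$ ($H = -30799 + 4253 \left(- \frac{1}{352}\right) = -30799 - \frac{4253}{352} = - \frac{10845501}{352} \approx -30811.0$)
$H + B = - \frac{10845501}{352} - \frac{1153}{529} = - \frac{5737675885}{186208}$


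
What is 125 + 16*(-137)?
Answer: -2067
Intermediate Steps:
125 + 16*(-137) = 125 - 2192 = -2067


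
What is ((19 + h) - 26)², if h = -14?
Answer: 441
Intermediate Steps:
((19 + h) - 26)² = ((19 - 14) - 26)² = (5 - 26)² = (-21)² = 441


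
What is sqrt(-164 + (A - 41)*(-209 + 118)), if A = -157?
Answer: sqrt(17854) ≈ 133.62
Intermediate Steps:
sqrt(-164 + (A - 41)*(-209 + 118)) = sqrt(-164 + (-157 - 41)*(-209 + 118)) = sqrt(-164 - 198*(-91)) = sqrt(-164 + 18018) = sqrt(17854)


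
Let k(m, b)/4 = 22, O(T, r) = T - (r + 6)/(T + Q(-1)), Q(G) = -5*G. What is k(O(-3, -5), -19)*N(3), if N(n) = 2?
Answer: 176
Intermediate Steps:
O(T, r) = T - (6 + r)/(5 + T) (O(T, r) = T - (r + 6)/(T - 5*(-1)) = T - (6 + r)/(T + 5) = T - (6 + r)/(5 + T))
k(m, b) = 88 (k(m, b) = 4*22 = 88)
k(O(-3, -5), -19)*N(3) = 88*2 = 176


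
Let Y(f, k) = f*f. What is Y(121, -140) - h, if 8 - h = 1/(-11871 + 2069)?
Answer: 143432665/9802 ≈ 14633.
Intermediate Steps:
h = 78417/9802 (h = 8 - 1/(-11871 + 2069) = 8 - 1/(-9802) = 8 - 1*(-1/9802) = 8 + 1/9802 = 78417/9802 ≈ 8.0001)
Y(f, k) = f**2
Y(121, -140) - h = 121**2 - 1*78417/9802 = 14641 - 78417/9802 = 143432665/9802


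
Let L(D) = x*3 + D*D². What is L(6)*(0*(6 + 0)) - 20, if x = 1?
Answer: -20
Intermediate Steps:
L(D) = 3 + D³ (L(D) = 1*3 + D*D² = 3 + D³)
L(6)*(0*(6 + 0)) - 20 = (3 + 6³)*(0*(6 + 0)) - 20 = (3 + 216)*(0*6) - 20 = 219*0 - 20 = 0 - 20 = -20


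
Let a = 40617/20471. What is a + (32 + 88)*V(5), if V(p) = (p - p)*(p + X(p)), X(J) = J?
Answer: 40617/20471 ≈ 1.9841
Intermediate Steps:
V(p) = 0 (V(p) = (p - p)*(p + p) = 0*(2*p) = 0)
a = 40617/20471 (a = 40617*(1/20471) = 40617/20471 ≈ 1.9841)
a + (32 + 88)*V(5) = 40617/20471 + (32 + 88)*0 = 40617/20471 + 120*0 = 40617/20471 + 0 = 40617/20471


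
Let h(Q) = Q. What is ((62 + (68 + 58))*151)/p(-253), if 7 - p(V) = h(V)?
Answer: 7097/65 ≈ 109.18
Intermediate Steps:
p(V) = 7 - V
((62 + (68 + 58))*151)/p(-253) = ((62 + (68 + 58))*151)/(7 - 1*(-253)) = ((62 + 126)*151)/(7 + 253) = (188*151)/260 = 28388*(1/260) = 7097/65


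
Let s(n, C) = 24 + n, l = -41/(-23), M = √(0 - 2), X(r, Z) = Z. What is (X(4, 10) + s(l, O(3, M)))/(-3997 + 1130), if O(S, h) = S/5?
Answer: -823/65941 ≈ -0.012481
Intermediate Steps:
M = I*√2 (M = √(-2) = I*√2 ≈ 1.4142*I)
l = 41/23 (l = -41*(-1/23) = 41/23 ≈ 1.7826)
O(S, h) = S/5 (O(S, h) = S*(⅕) = S/5)
(X(4, 10) + s(l, O(3, M)))/(-3997 + 1130) = (10 + (24 + 41/23))/(-3997 + 1130) = (10 + 593/23)/(-2867) = (823/23)*(-1/2867) = -823/65941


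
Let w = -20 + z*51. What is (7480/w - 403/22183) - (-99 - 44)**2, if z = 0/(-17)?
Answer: -461917012/22183 ≈ -20823.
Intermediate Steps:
z = 0 (z = 0*(-1/17) = 0)
w = -20 (w = -20 + 0*51 = -20 + 0 = -20)
(7480/w - 403/22183) - (-99 - 44)**2 = (7480/(-20) - 403/22183) - (-99 - 44)**2 = (7480*(-1/20) - 403*1/22183) - 1*(-143)**2 = (-374 - 403/22183) - 1*20449 = -8296845/22183 - 20449 = -461917012/22183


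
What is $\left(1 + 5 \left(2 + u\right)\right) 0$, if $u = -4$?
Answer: $0$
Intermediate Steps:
$\left(1 + 5 \left(2 + u\right)\right) 0 = \left(1 + 5 \left(2 - 4\right)\right) 0 = \left(1 + 5 \left(-2\right)\right) 0 = \left(1 - 10\right) 0 = \left(-9\right) 0 = 0$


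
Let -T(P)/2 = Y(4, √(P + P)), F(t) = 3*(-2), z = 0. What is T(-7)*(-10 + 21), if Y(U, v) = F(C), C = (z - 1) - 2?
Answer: 132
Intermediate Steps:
C = -3 (C = (0 - 1) - 2 = -1 - 2 = -3)
F(t) = -6
Y(U, v) = -6
T(P) = 12 (T(P) = -2*(-6) = 12)
T(-7)*(-10 + 21) = 12*(-10 + 21) = 12*11 = 132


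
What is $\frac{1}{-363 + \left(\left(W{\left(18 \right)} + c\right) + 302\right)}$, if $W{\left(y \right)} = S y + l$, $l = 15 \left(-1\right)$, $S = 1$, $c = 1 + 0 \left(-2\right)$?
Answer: $- \frac{1}{57} \approx -0.017544$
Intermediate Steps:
$c = 1$ ($c = 1 + 0 = 1$)
$l = -15$
$W{\left(y \right)} = -15 + y$ ($W{\left(y \right)} = 1 y - 15 = y - 15 = -15 + y$)
$\frac{1}{-363 + \left(\left(W{\left(18 \right)} + c\right) + 302\right)} = \frac{1}{-363 + \left(\left(\left(-15 + 18\right) + 1\right) + 302\right)} = \frac{1}{-363 + \left(\left(3 + 1\right) + 302\right)} = \frac{1}{-363 + \left(4 + 302\right)} = \frac{1}{-363 + 306} = \frac{1}{-57} = - \frac{1}{57}$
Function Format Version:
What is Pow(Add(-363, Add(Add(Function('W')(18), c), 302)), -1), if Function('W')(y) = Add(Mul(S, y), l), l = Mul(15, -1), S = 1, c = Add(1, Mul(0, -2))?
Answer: Rational(-1, 57) ≈ -0.017544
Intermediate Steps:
c = 1 (c = Add(1, 0) = 1)
l = -15
Function('W')(y) = Add(-15, y) (Function('W')(y) = Add(Mul(1, y), -15) = Add(y, -15) = Add(-15, y))
Pow(Add(-363, Add(Add(Function('W')(18), c), 302)), -1) = Pow(Add(-363, Add(Add(Add(-15, 18), 1), 302)), -1) = Pow(Add(-363, Add(Add(3, 1), 302)), -1) = Pow(Add(-363, Add(4, 302)), -1) = Pow(Add(-363, 306), -1) = Pow(-57, -1) = Rational(-1, 57)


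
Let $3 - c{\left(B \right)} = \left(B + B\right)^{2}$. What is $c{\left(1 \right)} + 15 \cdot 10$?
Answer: $149$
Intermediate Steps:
$c{\left(B \right)} = 3 - 4 B^{2}$ ($c{\left(B \right)} = 3 - \left(B + B\right)^{2} = 3 - \left(2 B\right)^{2} = 3 - 4 B^{2}$)
$c{\left(1 \right)} + 15 \cdot 10 = \left(3 - 4 \cdot 1^{2}\right) + 15 \cdot 10 = \left(3 - 4\right) + 150 = -1 + 150 = 149$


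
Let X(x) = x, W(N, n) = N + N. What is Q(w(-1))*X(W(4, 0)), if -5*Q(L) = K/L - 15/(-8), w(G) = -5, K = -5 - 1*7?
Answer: -171/25 ≈ -6.8400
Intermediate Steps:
W(N, n) = 2*N
K = -12 (K = -5 - 7 = -12)
Q(L) = -3/8 + 12/(5*L) (Q(L) = -(-12/L - 15/(-8))/5 = -(-12/L - 15*(-⅛))/5 = -(-12/L + 15/8)/5 = -(15/8 - 12/L)/5 = -3/8 + 12/(5*L))
Q(w(-1))*X(W(4, 0)) = ((3/40)*(32 - 5*(-5))/(-5))*(2*4) = ((3/40)*(-⅕)*(32 + 25))*8 = ((3/40)*(-⅕)*57)*8 = -171/200*8 = -171/25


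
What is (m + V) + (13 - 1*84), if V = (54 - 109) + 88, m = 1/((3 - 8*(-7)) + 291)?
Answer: -13299/350 ≈ -37.997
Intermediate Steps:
m = 1/350 (m = 1/((3 + 56) + 291) = 1/(59 + 291) = 1/350 ≈ 0.0028571)
V = 33 (V = -55 + 88 = 33)
(m + V) + (13 - 1*84) = (1/350 + 33) + (13 - 1*84) = 11551/350 + (13 - 84) = 11551/350 - 71 = -13299/350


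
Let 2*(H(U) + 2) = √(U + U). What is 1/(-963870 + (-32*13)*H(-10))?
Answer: I/(2*(-481519*I + 208*√5)) ≈ -1.0384e-6 + 1.003e-9*I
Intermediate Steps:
H(U) = -2 + √2*√U/2 (H(U) = -2 + √(U + U)/2 = -2 + √(2*U)/2 = -2 + (√2*√U)/2 = -2 + √2*√U/2)
1/(-963870 + (-32*13)*H(-10)) = 1/(-963870 + (-32*13)*(-2 + √2*√(-10)/2)) = 1/(-963870 - 416*(-2 + √2*(I*√10)/2)) = 1/(-963870 - 416*(-2 + I*√5)) = 1/(-963870 + (832 - 416*I*√5)) = 1/(-963038 - 416*I*√5)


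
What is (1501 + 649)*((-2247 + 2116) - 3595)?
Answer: -8010900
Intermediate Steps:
(1501 + 649)*((-2247 + 2116) - 3595) = 2150*(-131 - 3595) = 2150*(-3726) = -8010900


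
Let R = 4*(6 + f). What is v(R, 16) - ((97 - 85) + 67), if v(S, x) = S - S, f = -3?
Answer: -79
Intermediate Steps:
R = 12 (R = 4*(6 - 3) = 4*3 = 12)
v(S, x) = 0
v(R, 16) - ((97 - 85) + 67) = 0 - ((97 - 85) + 67) = 0 - (12 + 67) = 0 - 1*79 = 0 - 79 = -79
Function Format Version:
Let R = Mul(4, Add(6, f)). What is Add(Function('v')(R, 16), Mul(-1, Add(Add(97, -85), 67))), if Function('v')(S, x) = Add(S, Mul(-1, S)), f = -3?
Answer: -79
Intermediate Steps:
R = 12 (R = Mul(4, Add(6, -3)) = Mul(4, 3) = 12)
Function('v')(S, x) = 0
Add(Function('v')(R, 16), Mul(-1, Add(Add(97, -85), 67))) = Add(0, Mul(-1, Add(Add(97, -85), 67))) = Add(0, Mul(-1, Add(12, 67))) = Add(0, Mul(-1, 79)) = Add(0, -79) = -79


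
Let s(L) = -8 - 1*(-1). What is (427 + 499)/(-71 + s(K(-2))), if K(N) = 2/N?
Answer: -463/39 ≈ -11.872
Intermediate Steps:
s(L) = -7 (s(L) = -8 + 1 = -7)
(427 + 499)/(-71 + s(K(-2))) = (427 + 499)/(-71 - 7) = 926/(-78) = 926*(-1/78) = -463/39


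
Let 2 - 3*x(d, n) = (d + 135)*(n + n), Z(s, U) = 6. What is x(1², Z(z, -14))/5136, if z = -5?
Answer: -815/7704 ≈ -0.10579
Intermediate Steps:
x(d, n) = ⅔ - 2*n*(135 + d)/3 (x(d, n) = ⅔ - (d + 135)*(n + n)/3 = ⅔ - (135 + d)*2*n/3 = ⅔ - 2*n*(135 + d)/3)
x(1², Z(z, -14))/5136 = (⅔ - 90*6 - ⅔*1²*6)/5136 = (⅔ - 540 - ⅔*1*6)*(1/5136) = (⅔ - 540 - 4)*(1/5136) = -1630/3*1/5136 = -815/7704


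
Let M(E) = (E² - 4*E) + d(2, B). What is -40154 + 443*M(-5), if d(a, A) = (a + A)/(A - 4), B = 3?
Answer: -22434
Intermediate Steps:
d(a, A) = (A + a)/(-4 + A)
M(E) = -5 + E² - 4*E (M(E) = (E² - 4*E) + (3 + 2)/(-4 + 3) = (E² - 4*E) + 5/(-1) = (E² - 4*E) - 1*5 = (E² - 4*E) - 5 = -5 + E² - 4*E)
-40154 + 443*M(-5) = -40154 + 443*(-5 + (-5)² - 4*(-5)) = -40154 + 443*(-5 + 25 + 20) = -40154 + 443*40 = -40154 + 17720 = -22434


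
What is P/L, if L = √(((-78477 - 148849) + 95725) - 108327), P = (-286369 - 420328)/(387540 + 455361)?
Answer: 706697*I*√59982/101117775564 ≈ 0.0017117*I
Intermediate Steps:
P = -706697/842901 ≈ -0.83841
L = 2*I*√59982 (L = √((-227326 + 95725) - 108327) = √(-131601 - 108327) = √(-239928) = 2*I*√59982 ≈ 489.82*I)
P/L = -706697*(-I*√59982/119964)/842901 = -(-706697)*I*√59982/101117775564 = 706697*I*√59982/101117775564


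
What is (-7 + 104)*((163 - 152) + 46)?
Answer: 5529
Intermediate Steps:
(-7 + 104)*((163 - 152) + 46) = 97*(11 + 46) = 97*57 = 5529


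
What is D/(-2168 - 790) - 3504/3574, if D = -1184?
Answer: -1533304/2642973 ≈ -0.58014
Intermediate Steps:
D/(-2168 - 790) - 3504/3574 = -1184/(-2168 - 790) - 3504/3574 = -1184/(-2958) - 3504*1/3574 = -1184*(-1/2958) - 1752/1787 = 592/1479 - 1752/1787 = -1533304/2642973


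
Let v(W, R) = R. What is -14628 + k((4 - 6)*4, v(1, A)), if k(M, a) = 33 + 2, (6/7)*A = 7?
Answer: -14593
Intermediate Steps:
A = 49/6 (A = (7/6)*7 = 49/6 ≈ 8.1667)
k(M, a) = 35
-14628 + k((4 - 6)*4, v(1, A)) = -14628 + 35 = -14593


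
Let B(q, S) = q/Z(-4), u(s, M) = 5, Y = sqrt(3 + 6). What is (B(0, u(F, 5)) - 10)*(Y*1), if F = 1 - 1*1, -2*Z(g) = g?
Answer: -30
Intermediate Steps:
Z(g) = -g/2
F = 0 (F = 1 - 1 = 0)
Y = 3 (Y = sqrt(9) = 3)
B(q, S) = q/2 (B(q, S) = q/((-1/2*(-4))) = q/2)
(B(0, u(F, 5)) - 10)*(Y*1) = ((1/2)*0 - 10)*(3*1) = (0 - 10)*3 = -10*3 = -30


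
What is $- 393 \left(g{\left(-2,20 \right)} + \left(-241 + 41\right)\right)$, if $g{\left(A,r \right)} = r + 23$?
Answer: $61701$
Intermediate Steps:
$g{\left(A,r \right)} = 23 + r$
$- 393 \left(g{\left(-2,20 \right)} + \left(-241 + 41\right)\right) = - 393 \left(\left(23 + 20\right) + \left(-241 + 41\right)\right) = - 393 \left(43 - 200\right) = \left(-393\right) \left(-157\right) = 61701$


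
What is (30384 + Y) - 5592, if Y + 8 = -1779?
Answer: 23005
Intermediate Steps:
Y = -1787 (Y = -8 - 1779 = -1787)
(30384 + Y) - 5592 = (30384 - 1787) - 5592 = 28597 - 5592 = 23005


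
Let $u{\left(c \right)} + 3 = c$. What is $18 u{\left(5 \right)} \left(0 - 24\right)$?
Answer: $-864$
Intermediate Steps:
$u{\left(c \right)} = -3 + c$
$18 u{\left(5 \right)} \left(0 - 24\right) = 18 \left(-3 + 5\right) \left(0 - 24\right) = 18 \cdot 2 \left(0 - 24\right) = 36 \left(-24\right) = -864$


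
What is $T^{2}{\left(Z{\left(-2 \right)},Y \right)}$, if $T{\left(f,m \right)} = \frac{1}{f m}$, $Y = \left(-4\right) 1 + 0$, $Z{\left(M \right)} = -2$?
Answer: $\frac{1}{64} \approx 0.015625$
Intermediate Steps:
$Y = -4$ ($Y = -4 + 0 = -4$)
$T{\left(f,m \right)} = \frac{1}{f m}$
$T^{2}{\left(Z{\left(-2 \right)},Y \right)} = \left(\frac{1}{\left(-2\right) \left(-4\right)}\right)^{2} = \left(\left(- \frac{1}{2}\right) \left(- \frac{1}{4}\right)\right)^{2} = \left(\frac{1}{8}\right)^{2} = \frac{1}{64}$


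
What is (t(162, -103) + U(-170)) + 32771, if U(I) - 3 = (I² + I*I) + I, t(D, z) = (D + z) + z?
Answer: 90360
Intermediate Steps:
t(D, z) = D + 2*z
U(I) = 3 + I + 2*I² (U(I) = 3 + ((I² + I*I) + I) = 3 + ((I² + I²) + I) = 3 + (2*I² + I) = 3 + (I + 2*I²) = 3 + I + 2*I²)
(t(162, -103) + U(-170)) + 32771 = ((162 + 2*(-103)) + (3 - 170 + 2*(-170)²)) + 32771 = ((162 - 206) + (3 - 170 + 2*28900)) + 32771 = (-44 + (3 - 170 + 57800)) + 32771 = (-44 + 57633) + 32771 = 57589 + 32771 = 90360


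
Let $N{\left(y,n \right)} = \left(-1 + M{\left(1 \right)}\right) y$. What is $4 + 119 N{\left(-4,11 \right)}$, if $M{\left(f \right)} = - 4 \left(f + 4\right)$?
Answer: $10000$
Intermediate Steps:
$M{\left(f \right)} = -16 - 4 f$ ($M{\left(f \right)} = - 4 \left(4 + f\right) = -16 - 4 f$)
$N{\left(y,n \right)} = - 21 y$ ($N{\left(y,n \right)} = \left(-1 - 20\right) y = - 21 y$)
$4 + 119 N{\left(-4,11 \right)} = 4 + 119 \left(\left(-21\right) \left(-4\right)\right) = 4 + 119 \cdot 84 = 4 + 9996 = 10000$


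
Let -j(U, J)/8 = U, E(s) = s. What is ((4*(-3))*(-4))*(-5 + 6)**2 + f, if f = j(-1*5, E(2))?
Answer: 88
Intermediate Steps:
j(U, J) = -8*U
f = 40 (f = -(-8)*5 = -8*(-5) = 40)
((4*(-3))*(-4))*(-5 + 6)**2 + f = ((4*(-3))*(-4))*(-5 + 6)**2 + 40 = -12*(-4)*1**2 + 40 = 48*1 + 40 = 48 + 40 = 88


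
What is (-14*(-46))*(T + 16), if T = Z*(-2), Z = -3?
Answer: 14168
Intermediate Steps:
T = 6 (T = -3*(-2) = 6)
(-14*(-46))*(T + 16) = (-14*(-46))*(6 + 16) = 644*22 = 14168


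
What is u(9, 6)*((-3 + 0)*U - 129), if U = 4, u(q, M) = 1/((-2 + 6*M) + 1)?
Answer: -141/35 ≈ -4.0286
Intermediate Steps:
u(q, M) = 1/(-1 + 6*M)
u(9, 6)*((-3 + 0)*U - 129) = ((-3 + 0)*4 - 129)/(-1 + 6*6) = (-3*4 - 129)/(-1 + 36) = (-12 - 129)/35 = (1/35)*(-141) = -141/35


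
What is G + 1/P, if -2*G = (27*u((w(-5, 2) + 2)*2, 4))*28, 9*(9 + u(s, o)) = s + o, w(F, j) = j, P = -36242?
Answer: 105029315/36242 ≈ 2898.0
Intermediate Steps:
u(s, o) = -9 + o/9 + s/9 (u(s, o) = -9 + (s + o)/9 = -9 + (o + s)/9 = -9 + (o/9 + s/9) = -9 + o/9 + s/9)
G = 2898 (G = -27*(-9 + (⅑)*4 + ((2 + 2)*2)/9)*28/2 = -27*(-9 + 4/9 + (4*2)/9)*28/2 = -27*(-9 + 4/9 + (⅑)*8)*28/2 = -27*(-9 + 4/9 + 8/9)*28/2 = -27*(-23/3)*28/2 = -(-207)*28/2 = -½*(-5796) = 2898)
G + 1/P = 2898 + 1/(-36242) = 2898 - 1/36242 = 105029315/36242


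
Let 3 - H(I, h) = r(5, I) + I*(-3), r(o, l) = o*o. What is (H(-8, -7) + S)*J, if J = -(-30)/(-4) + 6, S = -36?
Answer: 123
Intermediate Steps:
r(o, l) = o²
H(I, h) = -22 + 3*I (H(I, h) = 3 - (5² + I*(-3)) = 3 - (25 - 3*I) = 3 + (-25 + 3*I) = -22 + 3*I)
J = -3/2 (J = -(-30)*(-1)/4 + 6 = -5*3/2 + 6 = -15/2 + 6 = -3/2 ≈ -1.5000)
(H(-8, -7) + S)*J = ((-22 + 3*(-8)) - 36)*(-3/2) = ((-22 - 24) - 36)*(-3/2) = (-46 - 36)*(-3/2) = -82*(-3/2) = 123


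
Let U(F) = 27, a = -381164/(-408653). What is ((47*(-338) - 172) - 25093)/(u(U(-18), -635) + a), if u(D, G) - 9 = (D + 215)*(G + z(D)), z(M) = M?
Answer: 800784743/2863024227 ≈ 0.27970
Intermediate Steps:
a = 54452/58379 (a = -381164*(-1/408653) = 54452/58379 ≈ 0.93273)
u(D, G) = 9 + (215 + D)*(D + G) (u(D, G) = 9 + (D + 215)*(G + D) = 9 + (215 + D)*(D + G))
((47*(-338) - 172) - 25093)/(u(U(-18), -635) + a) = ((47*(-338) - 172) - 25093)/((9 + 27**2 + 215*27 + 215*(-635) + 27*(-635)) + 54452/58379) = ((-15886 - 172) - 25093)/((9 + 729 + 5805 - 136525 - 17145) + 54452/58379) = (-16058 - 25093)/(-147127 + 54452/58379) = -41151/(-8589072681/58379) = -41151*(-58379/8589072681) = 800784743/2863024227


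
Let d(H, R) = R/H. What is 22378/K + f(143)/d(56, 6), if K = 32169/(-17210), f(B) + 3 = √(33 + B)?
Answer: -386026112/32169 + 112*√11/3 ≈ -11876.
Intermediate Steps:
f(B) = -3 + √(33 + B)
K = -32169/17210 (K = 32169*(-1/17210) = -32169/17210 ≈ -1.8692)
22378/K + f(143)/d(56, 6) = 22378/(-32169/17210) + (-3 + √(33 + 143))/((6/56)) = 22378*(-17210/32169) + (-3 + √176)/((6*(1/56))) = -385125380/32169 + (-3 + 4*√11)/(3/28) = -385125380/32169 + (-3 + 4*√11)*(28/3) = -385125380/32169 + (-28 + 112*√11/3) = -386026112/32169 + 112*√11/3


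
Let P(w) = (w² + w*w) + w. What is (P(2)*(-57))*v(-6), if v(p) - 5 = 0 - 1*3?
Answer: -1140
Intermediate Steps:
v(p) = 2 (v(p) = 5 + (0 - 1*3) = 5 + (0 - 3) = 5 - 3 = 2)
P(w) = w + 2*w² (P(w) = (w² + w²) + w = 2*w² + w = w + 2*w²)
(P(2)*(-57))*v(-6) = ((2*(1 + 2*2))*(-57))*2 = ((2*(1 + 4))*(-57))*2 = ((2*5)*(-57))*2 = (10*(-57))*2 = -570*2 = -1140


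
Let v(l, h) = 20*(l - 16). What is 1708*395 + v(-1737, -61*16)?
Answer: 639600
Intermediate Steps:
v(l, h) = -320 + 20*l (v(l, h) = 20*(-16 + l) = -320 + 20*l)
1708*395 + v(-1737, -61*16) = 1708*395 + (-320 + 20*(-1737)) = 674660 + (-320 - 34740) = 674660 - 35060 = 639600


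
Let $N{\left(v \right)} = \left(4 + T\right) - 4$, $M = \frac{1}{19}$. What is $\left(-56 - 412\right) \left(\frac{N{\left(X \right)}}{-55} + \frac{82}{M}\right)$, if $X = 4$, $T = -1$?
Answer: $- \frac{40103388}{55} \approx -7.2915 \cdot 10^{5}$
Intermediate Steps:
$M = \frac{1}{19} \approx 0.052632$
$N{\left(v \right)} = -1$ ($N{\left(v \right)} = \left(4 - 1\right) - 4 = 3 - 4 = -1$)
$\left(-56 - 412\right) \left(\frac{N{\left(X \right)}}{-55} + \frac{82}{M}\right) = \left(-56 - 412\right) \left(- \frac{1}{-55} + 82 \frac{1}{\frac{1}{19}}\right) = - 468 \left(\left(-1\right) \left(- \frac{1}{55}\right) + 82 \cdot 19\right) = - 468 \left(\frac{1}{55} + 1558\right) = \left(-468\right) \frac{85691}{55} = - \frac{40103388}{55}$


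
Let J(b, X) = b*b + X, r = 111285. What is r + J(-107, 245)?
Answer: 122979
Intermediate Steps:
J(b, X) = X + b² (J(b, X) = b² + X = X + b²)
r + J(-107, 245) = 111285 + (245 + (-107)²) = 111285 + (245 + 11449) = 111285 + 11694 = 122979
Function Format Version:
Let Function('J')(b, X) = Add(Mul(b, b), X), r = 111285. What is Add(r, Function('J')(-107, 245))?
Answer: 122979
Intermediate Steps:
Function('J')(b, X) = Add(X, Pow(b, 2)) (Function('J')(b, X) = Add(Pow(b, 2), X) = Add(X, Pow(b, 2)))
Add(r, Function('J')(-107, 245)) = Add(111285, Add(245, Pow(-107, 2))) = Add(111285, Add(245, 11449)) = Add(111285, 11694) = 122979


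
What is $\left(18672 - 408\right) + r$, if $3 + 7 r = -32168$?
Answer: $\frac{95677}{7} \approx 13668.0$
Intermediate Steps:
$r = - \frac{32171}{7}$ ($r = - \frac{3}{7} + \frac{1}{7} \left(-32168\right) = - \frac{3}{7} - \frac{32168}{7} = - \frac{32171}{7} \approx -4595.9$)
$\left(18672 - 408\right) + r = \left(18672 - 408\right) - \frac{32171}{7} = 18264 - \frac{32171}{7} = \frac{95677}{7}$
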